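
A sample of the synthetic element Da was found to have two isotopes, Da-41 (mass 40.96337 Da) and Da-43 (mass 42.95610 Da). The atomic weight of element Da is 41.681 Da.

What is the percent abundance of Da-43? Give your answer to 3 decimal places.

With x = fraction of Da-41 (so Da-43 is 1 − x):
40.96337·x + 42.95610·(1 − x) = 41.681
(40.96337 − 42.95610)·x = 41.681 − 42.95610
x = -1.27510 / -1.99273 = 0.63988 → 63.988% Da-41, 36.012% Da-43.

36.012%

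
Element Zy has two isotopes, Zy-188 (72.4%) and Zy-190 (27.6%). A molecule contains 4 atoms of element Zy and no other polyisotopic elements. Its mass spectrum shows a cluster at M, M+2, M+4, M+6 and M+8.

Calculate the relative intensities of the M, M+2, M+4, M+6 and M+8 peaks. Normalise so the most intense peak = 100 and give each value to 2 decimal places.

65.58 : 100.00 : 57.18 : 14.53 : 1.39

The 4 Zy atoms are independent, so intensities follow the terms of (0.724 + 0.276)^4.
P(M) = 0.724^4 = 0.274760
P(M+2) = 4 × 0.724^3 × 0.276^1 = 0.418972
P(M+4) = 6 × 0.724^2 × 0.276^2 = 0.239578
P(M+6) = 4 × 0.724^1 × 0.276^3 = 0.060887
P(M+8) = 0.276^4 = 0.005803
The M+2 peak is largest (0.418972); scaling to 100 gives 65.58 : 100.00 : 57.18 : 14.53 : 1.39.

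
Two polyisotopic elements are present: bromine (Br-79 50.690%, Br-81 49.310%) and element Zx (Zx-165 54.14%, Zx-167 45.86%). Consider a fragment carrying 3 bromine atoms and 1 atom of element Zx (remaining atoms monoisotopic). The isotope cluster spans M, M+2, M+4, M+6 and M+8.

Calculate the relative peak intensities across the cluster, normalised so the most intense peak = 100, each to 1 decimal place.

Bromine pattern (n=3): 0.13024674 : 0.3801026 : 0.36975457 : 0.11989609
Element Zx pattern (n=1): 0.5414 : 0.4586
Convolve the two distributions (both contribute in 2-u steps):
  M: 0.13024674×0.5414 = 0.070516
  M+2: 0.13024674×0.4586 + 0.3801026×0.5414 = 0.265519
  M+4: 0.3801026×0.4586 + 0.36975457×0.5414 = 0.374500
  M+6: 0.36975457×0.4586 + 0.11989609×0.5414 = 0.234481
  M+8: 0.11989609×0.4586 = 0.054984
Scale to base peak (0.374500) = 100: 18.8 : 70.9 : 100.0 : 62.6 : 14.7

18.8 : 70.9 : 100.0 : 62.6 : 14.7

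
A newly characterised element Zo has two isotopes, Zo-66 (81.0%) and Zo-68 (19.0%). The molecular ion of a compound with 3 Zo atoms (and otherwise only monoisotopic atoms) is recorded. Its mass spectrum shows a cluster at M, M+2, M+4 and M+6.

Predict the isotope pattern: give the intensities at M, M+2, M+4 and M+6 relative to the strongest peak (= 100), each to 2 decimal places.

100.00 : 70.37 : 16.51 : 1.29

Each Zo atom is independently Zo-66 (p = 0.810) or Zo-68 (q = 0.190); the cluster is the binomial expansion (p + q)^3.
P(M) = 0.810^3 = 0.531441
P(M+2) = 3 × 0.810^2 × 0.190^1 = 0.373977
P(M+4) = 3 × 0.810^1 × 0.190^2 = 0.087723
P(M+6) = 0.190^3 = 0.006859
The M peak is largest (0.531441); scaling to 100 gives 100.00 : 70.37 : 16.51 : 1.29.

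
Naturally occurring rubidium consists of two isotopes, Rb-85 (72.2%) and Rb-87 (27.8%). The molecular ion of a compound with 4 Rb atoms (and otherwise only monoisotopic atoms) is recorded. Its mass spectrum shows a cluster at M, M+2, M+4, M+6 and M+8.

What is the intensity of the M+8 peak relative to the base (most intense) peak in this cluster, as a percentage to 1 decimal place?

1.4%

(0.722 + 0.278)^4 gives M 0.2717, M+2 0.4185, M+4 0.2417, M+6 0.0620, M+8 0.0060; the largest is M+2.
P(M+2) = C(4,1) × 0.722^3 × 0.278^1 = 4 × 0.37636705 × 0.2780 = 0.418520 (base)
P(M+8) = C(4,4) × 0.722^0 × 0.278^4 = 1 × 1.0000 × 0.00597282 = 0.005973
Relative intensity = 0.005973 / 0.418520 × 100 = 1.4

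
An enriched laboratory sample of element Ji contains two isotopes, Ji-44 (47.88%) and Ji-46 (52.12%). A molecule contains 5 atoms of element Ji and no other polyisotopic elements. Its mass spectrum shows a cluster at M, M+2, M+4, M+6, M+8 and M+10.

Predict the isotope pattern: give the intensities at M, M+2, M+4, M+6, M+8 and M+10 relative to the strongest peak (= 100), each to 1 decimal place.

Each Ji atom is independently Ji-44 (p = 0.4788) or Ji-46 (q = 0.5212); the cluster is the binomial expansion (p + q)^5.
P(M) = 0.4788^5 = 0.025163
P(M+2) = 5 × 0.4788^4 × 0.5212^1 = 0.136959
P(M+4) = 10 × 0.4788^3 × 0.5212^2 = 0.298175
P(M+6) = 10 × 0.4788^2 × 0.5212^3 = 0.324580
P(M+8) = 5 × 0.4788^1 × 0.5212^4 = 0.176661
P(M+10) = 0.5212^5 = 0.038461
The M+6 peak is largest (0.324580); scaling to 100 gives 7.8 : 42.2 : 91.9 : 100.0 : 54.4 : 11.8.

7.8 : 42.2 : 91.9 : 100.0 : 54.4 : 11.8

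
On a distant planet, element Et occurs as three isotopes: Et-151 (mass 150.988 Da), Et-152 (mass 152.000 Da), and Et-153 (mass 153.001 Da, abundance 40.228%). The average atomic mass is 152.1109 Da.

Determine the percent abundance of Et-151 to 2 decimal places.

28.83%

Let x and y be the fractions of Et-151 and Et-152. Then x + y = 1 − 0.40228 = 0.59772 and 150.988x + 152.000y = 152.1109 − 0.40228×153.001 = 90.56165772.
Substituting: 150.988x + 152.000(0.59772 − x) = 90.56165772
(150.988 − 152.000)x = -0.29178228  ⇒  x = 0.28832, y = 0.30940
Et-151: 28.83%, Et-152: 30.94%.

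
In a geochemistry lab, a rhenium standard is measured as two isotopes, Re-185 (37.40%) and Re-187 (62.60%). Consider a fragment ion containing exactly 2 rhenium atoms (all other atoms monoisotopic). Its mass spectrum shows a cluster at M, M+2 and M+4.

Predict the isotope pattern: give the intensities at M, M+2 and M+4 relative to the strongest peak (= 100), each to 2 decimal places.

29.87 : 100.00 : 83.69

Expanding (0.3740 + 0.6260)^2:
P(M) = 0.3740^2 = 0.139876
P(M+2) = 2 × 0.3740^1 × 0.6260^1 = 0.468248
P(M+4) = 0.6260^2 = 0.391876
The M+2 peak is largest (0.468248); scaling to 100 gives 29.87 : 100.00 : 83.69.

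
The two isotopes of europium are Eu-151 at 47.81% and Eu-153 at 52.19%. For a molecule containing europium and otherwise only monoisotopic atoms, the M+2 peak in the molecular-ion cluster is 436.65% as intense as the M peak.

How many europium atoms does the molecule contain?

4

With n Eu atoms, P(M+2)/P(M) = C(n,1)·p^(n−1)q / p^n = n·q/p = n · 0.5219/0.4781.
n = 4.3665 × 0.4781/0.5219 = 4.00 ≈ 4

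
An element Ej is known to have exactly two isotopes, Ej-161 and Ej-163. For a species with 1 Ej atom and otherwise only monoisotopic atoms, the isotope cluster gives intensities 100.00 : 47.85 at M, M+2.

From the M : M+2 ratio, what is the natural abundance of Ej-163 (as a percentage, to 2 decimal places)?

32.36%

If p is the fraction of Ej that is Ej-161, then I(M+2)/I(M) = [C(1,1)·p^0·(1−p)] / p^1 = 1·(1−p)/p = 47.85/100.00 = 0.4785
(1−p)/p = 0.4785/1 = 0.4785  ⇒  p = 1/(1 + 0.4785) = 0.6764
Ej-161: 67.64%, Ej-163: 32.36%.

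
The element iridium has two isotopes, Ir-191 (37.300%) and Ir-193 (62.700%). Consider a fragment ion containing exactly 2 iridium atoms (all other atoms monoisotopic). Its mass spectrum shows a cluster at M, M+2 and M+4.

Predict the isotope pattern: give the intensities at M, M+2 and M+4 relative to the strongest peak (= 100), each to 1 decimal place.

29.7 : 100.0 : 84.0

Expanding (0.37300 + 0.62700)^2:
P(M) = 0.37300^2 = 0.139129
P(M+2) = 2 × 0.37300^1 × 0.62700^1 = 0.467742
P(M+4) = 0.62700^2 = 0.393129
The M+2 peak is largest (0.467742); scaling to 100 gives 29.7 : 100.0 : 84.0.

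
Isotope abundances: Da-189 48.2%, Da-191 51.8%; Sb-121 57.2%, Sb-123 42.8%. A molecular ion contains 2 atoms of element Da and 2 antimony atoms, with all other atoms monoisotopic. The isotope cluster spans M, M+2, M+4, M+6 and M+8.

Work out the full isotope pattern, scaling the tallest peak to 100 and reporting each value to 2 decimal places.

Element Da pattern (n=2): 0.232324 : 0.499352 : 0.268324
Antimony pattern (n=2): 0.327184 : 0.489632 : 0.183184
Convolve the two distributions (both contribute in 2-u steps):
  M: 0.232324×0.327184 = 0.076013
  M+2: 0.232324×0.489632 + 0.499352×0.327184 = 0.277133
  M+4: 0.232324×0.183184 + 0.499352×0.489632 + 0.268324×0.327184 = 0.374848
  M+6: 0.499352×0.183184 + 0.268324×0.489632 = 0.222853
  M+8: 0.268324×0.183184 = 0.049153
Scale to base peak (0.374848) = 100: 20.28 : 73.93 : 100.00 : 59.45 : 13.11

20.28 : 73.93 : 100.00 : 59.45 : 13.11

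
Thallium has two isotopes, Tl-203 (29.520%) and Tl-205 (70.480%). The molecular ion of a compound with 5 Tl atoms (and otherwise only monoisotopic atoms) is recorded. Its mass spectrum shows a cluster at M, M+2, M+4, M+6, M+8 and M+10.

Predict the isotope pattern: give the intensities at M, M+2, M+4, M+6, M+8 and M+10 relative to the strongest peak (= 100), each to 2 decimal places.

0.62 : 7.35 : 35.09 : 83.77 : 100.00 : 47.75

The 5 Tl atoms are independent, so intensities follow the terms of (0.29520 + 0.70480)^5.
P(M) = 0.29520^5 = 0.002242
P(M+2) = 5 × 0.29520^4 × 0.70480^1 = 0.026761
P(M+4) = 10 × 0.29520^3 × 0.70480^2 = 0.127785
P(M+6) = 10 × 0.29520^2 × 0.70480^3 = 0.305092
P(M+8) = 5 × 0.29520^1 × 0.70480^4 = 0.364208
P(M+10) = 0.70480^5 = 0.173912
The M+8 peak is largest (0.364208); scaling to 100 gives 0.62 : 7.35 : 35.09 : 83.77 : 100.00 : 47.75.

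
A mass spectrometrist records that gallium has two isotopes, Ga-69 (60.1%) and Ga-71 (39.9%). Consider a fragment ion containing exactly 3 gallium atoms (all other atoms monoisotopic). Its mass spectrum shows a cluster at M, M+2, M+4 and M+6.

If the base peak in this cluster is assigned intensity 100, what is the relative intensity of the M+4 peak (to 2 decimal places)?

66.39

Binomial terms of (0.601 + 0.399)^3: M 0.2171, M+2 0.4324, M+4 0.2870, M+6 0.0635 → M+2 is the base peak.
P(M+2) = C(3,1) × 0.601^2 × 0.399^1 = 3 × 0.361201 × 0.3990 = 0.432358 (base)
P(M+4) = C(3,2) × 0.601^1 × 0.399^2 = 3 × 0.6010 × 0.159201 = 0.287039
Relative intensity = 0.287039 / 0.432358 × 100 = 66.39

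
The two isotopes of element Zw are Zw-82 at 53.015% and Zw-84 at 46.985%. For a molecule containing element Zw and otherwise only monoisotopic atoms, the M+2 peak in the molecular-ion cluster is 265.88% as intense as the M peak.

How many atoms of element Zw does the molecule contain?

For n independent Zw atoms, I(M+2)/I(M) = n · (abundance Zw-84) / (abundance Zw-82) = n · 0.46985/0.53015.
n = 2.6588 × 0.53015/0.46985 = 3.00 ≈ 3

3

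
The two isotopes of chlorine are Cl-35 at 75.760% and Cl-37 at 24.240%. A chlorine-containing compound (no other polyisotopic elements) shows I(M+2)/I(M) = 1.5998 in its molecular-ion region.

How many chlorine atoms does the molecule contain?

For n independent Cl atoms, I(M+2)/I(M) = n · (abundance Cl-37) / (abundance Cl-35) = n · 0.24240/0.75760.
n = 1.5998 × 0.75760/0.24240 = 5.00 ≈ 5

5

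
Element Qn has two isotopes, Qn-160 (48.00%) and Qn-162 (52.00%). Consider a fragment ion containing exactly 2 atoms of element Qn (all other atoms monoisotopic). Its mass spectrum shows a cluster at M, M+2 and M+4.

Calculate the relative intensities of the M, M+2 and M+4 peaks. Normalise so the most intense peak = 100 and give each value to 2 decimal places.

Expanding (0.4800 + 0.5200)^2:
P(M) = 0.4800^2 = 0.230400
P(M+2) = 2 × 0.4800^1 × 0.5200^1 = 0.499200
P(M+4) = 0.5200^2 = 0.270400
The M+2 peak is largest (0.499200); scaling to 100 gives 46.15 : 100.00 : 54.17.

46.15 : 100.00 : 54.17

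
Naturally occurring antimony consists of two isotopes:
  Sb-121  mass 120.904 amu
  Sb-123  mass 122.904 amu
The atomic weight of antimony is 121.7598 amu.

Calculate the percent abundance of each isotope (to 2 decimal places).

With x = fraction of Sb-121 (so Sb-123 is 1 − x):
120.904·x + 122.904·(1 − x) = 121.7598
(120.904 − 122.904)·x = 121.7598 − 122.904
x = -1.1442 / -2.000 = 0.57210 → 57.21% Sb-121, 42.79% Sb-123.

Sb-121: 57.21%, Sb-123: 42.79%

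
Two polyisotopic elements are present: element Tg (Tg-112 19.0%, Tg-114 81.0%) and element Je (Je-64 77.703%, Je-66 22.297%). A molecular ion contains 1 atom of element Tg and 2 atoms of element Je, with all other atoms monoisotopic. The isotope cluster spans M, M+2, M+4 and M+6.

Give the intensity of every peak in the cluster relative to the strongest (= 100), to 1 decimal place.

20.7 : 100.0 : 52.3 : 7.3

Element Tg pattern (n=1): 0.1900 : 0.8100
Element Je pattern (n=2): 0.60377562 : 0.34650876 : 0.04971562
Convolve the two distributions (both contribute in 2-u steps):
  M: 0.1900×0.60377562 = 0.114717
  M+2: 0.1900×0.34650876 + 0.8100×0.60377562 = 0.554895
  M+4: 0.1900×0.04971562 + 0.8100×0.34650876 = 0.290118
  M+6: 0.8100×0.04971562 = 0.040270
Scale to base peak (0.554895) = 100: 20.7 : 100.0 : 52.3 : 7.3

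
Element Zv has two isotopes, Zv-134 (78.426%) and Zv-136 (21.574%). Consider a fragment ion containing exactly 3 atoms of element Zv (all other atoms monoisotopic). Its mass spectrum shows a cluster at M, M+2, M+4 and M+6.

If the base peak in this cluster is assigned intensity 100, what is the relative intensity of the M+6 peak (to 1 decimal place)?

2.1

(0.78426 + 0.21574)^3 gives M 0.4824, M+2 0.3981, M+4 0.1095, M+6 0.0100; the largest is M.
P(M) = C(3,0) × 0.78426^3 × 0.21574^0 = 1 × 0.48236989 × 1.0000 = 0.482370 (base)
P(M+6) = C(3,3) × 0.78426^0 × 0.21574^3 = 1 × 1.0000 × 0.01004135 = 0.010041
Relative intensity = 0.010041 / 0.482370 × 100 = 2.1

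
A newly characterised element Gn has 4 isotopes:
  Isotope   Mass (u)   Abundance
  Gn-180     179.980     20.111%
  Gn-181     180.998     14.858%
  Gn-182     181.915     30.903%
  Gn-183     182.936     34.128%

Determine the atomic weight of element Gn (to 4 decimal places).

Average mass = Σ (abundance × isotope mass) = 0.20111 × 179.980 + 0.14858 × 180.998 + 0.30903 × 181.915 + 0.34128 × 182.936
= 36.19578 + 26.89268 + 56.21719 + 62.43240 = 181.73805 u

181.7381 u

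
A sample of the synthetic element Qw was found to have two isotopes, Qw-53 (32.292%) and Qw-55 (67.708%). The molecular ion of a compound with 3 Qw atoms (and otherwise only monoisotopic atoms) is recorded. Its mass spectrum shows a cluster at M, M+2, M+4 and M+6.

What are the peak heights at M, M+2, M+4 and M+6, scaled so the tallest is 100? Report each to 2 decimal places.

Expanding (0.32292 + 0.67708)^3:
P(M) = 0.32292^3 = 0.033673
P(M+2) = 3 × 0.32292^2 × 0.67708^1 = 0.211812
P(M+4) = 3 × 0.32292^1 × 0.67708^2 = 0.444116
P(M+6) = 0.67708^3 = 0.310399
The M+4 peak is largest (0.444116); scaling to 100 gives 7.58 : 47.69 : 100.00 : 69.89.

7.58 : 47.69 : 100.00 : 69.89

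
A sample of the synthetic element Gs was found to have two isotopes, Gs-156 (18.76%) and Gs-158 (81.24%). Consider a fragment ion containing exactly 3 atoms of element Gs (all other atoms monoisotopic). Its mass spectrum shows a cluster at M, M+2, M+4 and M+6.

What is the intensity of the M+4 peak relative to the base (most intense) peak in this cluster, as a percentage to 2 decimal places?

Binomial terms of (0.1876 + 0.8124)^3: M 0.0066, M+2 0.0858, M+4 0.3714, M+6 0.5362 → M+6 is the base peak.
P(M+6) = C(3,3) × 0.1876^0 × 0.8124^3 = 1 × 1.0000 × 0.53617893 = 0.536179 (base)
P(M+4) = C(3,2) × 0.1876^1 × 0.8124^2 = 3 × 0.1876 × 0.65999376 = 0.371444
Relative intensity = 0.371444 / 0.536179 × 100 = 69.28

69.28%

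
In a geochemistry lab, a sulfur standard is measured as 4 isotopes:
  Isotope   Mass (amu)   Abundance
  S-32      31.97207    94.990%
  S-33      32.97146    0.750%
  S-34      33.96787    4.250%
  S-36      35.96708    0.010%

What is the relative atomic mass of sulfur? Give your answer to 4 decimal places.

The abundance-weighted mean is 0.94990 × 31.97207 + 0.00750 × 32.97146 + 0.04250 × 33.96787 + 0.00010 × 35.96708
= 30.370269 + 0.247286 + 1.443634 + 0.003597 = 32.064786 amu

32.0648 amu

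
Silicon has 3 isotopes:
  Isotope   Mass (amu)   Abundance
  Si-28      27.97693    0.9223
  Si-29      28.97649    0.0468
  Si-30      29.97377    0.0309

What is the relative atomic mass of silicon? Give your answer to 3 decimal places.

Average mass = Σ (abundance × isotope mass) = 0.9223 × 27.97693 + 0.0468 × 28.97649 + 0.0309 × 29.97377
= 25.803123 + 1.356100 + 0.926189 = 28.085412 amu

28.085 amu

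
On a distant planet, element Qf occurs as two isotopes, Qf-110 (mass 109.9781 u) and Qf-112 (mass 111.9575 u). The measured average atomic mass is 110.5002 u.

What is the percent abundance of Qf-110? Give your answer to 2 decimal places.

With x = fraction of Qf-110 (so Qf-112 is 1 − x):
109.9781·x + 111.9575·(1 − x) = 110.5002
(109.9781 − 111.9575)·x = 110.5002 − 111.9575
x = -1.4573 / -1.9794 = 0.73623 → 73.62% Qf-110, 26.38% Qf-112.

73.62%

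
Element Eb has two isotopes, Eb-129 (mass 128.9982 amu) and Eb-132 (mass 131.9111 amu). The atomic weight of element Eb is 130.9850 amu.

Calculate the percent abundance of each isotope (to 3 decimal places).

Eb-129: 31.793%, Eb-132: 68.207%

With x = fraction of Eb-129 (so Eb-132 is 1 − x):
128.9982·x + 131.9111·(1 − x) = 130.9850
(128.9982 − 131.9111)·x = 130.9850 − 131.9111
x = -0.9261 / -2.9129 = 0.31793 → 31.793% Eb-129, 68.207% Eb-132.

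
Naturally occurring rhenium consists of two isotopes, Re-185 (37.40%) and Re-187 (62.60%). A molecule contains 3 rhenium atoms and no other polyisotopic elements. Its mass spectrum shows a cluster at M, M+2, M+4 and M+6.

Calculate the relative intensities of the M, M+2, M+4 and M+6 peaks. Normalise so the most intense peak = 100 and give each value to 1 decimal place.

The 3 Re atoms are independent, so intensities follow the terms of (0.3740 + 0.6260)^3.
P(M) = 0.3740^3 = 0.052314
P(M+2) = 3 × 0.3740^2 × 0.6260^1 = 0.262687
P(M+4) = 3 × 0.3740^1 × 0.6260^2 = 0.439685
P(M+6) = 0.6260^3 = 0.245314
The M+4 peak is largest (0.439685); scaling to 100 gives 11.9 : 59.7 : 100.0 : 55.8.

11.9 : 59.7 : 100.0 : 55.8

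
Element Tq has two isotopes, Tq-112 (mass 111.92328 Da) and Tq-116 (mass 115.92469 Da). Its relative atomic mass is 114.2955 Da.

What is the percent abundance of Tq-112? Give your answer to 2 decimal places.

40.72%

Writing the weighted mean with unknown fraction x of Tq-112:
111.92328·x + 115.92469·(1 − x) = 114.2955
(111.92328 − 115.92469)·x = 114.2955 − 115.92469
x = -1.62919 / -4.00141 = 0.40715 → 40.72% Tq-112, 59.28% Tq-116.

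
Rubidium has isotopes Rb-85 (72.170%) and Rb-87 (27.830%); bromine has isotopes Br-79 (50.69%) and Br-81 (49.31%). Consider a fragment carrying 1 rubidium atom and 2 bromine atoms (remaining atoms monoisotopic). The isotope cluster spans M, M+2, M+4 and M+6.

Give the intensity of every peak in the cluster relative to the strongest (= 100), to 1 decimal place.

42.9 : 100.0 : 72.8 : 15.7

Rubidium pattern (n=1): 0.7217 : 0.2783
Bromine pattern (n=2): 0.25694761 : 0.49990478 : 0.24314761
Convolve the two distributions (both contribute in 2-u steps):
  M: 0.7217×0.25694761 = 0.185439
  M+2: 0.7217×0.49990478 + 0.2783×0.25694761 = 0.432290
  M+4: 0.7217×0.24314761 + 0.2783×0.49990478 = 0.314603
  M+6: 0.2783×0.24314761 = 0.067668
Scale to base peak (0.432290) = 100: 42.9 : 100.0 : 72.8 : 15.7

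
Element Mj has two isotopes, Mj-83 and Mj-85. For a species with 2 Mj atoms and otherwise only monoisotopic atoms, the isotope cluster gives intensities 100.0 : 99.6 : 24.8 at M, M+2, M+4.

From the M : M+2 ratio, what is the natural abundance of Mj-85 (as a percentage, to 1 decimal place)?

Let p = fractional abundance of Mj-83. I(M+2)/I(M) = [C(2,1)·p^1·(1−p)] / p^2 = 2·(1−p)/p = 99.6/100.0 = 0.9960
(1−p)/p = 0.9960/2 = 0.4980  ⇒  p = 1/(1 + 0.4980) = 0.6676
Mj-83: 66.8%, Mj-85: 33.2%.

33.2%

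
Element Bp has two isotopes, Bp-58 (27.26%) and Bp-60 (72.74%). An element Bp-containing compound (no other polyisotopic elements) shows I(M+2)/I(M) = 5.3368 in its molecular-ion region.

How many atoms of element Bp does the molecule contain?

2

For n independent Bp atoms, I(M+2)/I(M) = n · (abundance Bp-60) / (abundance Bp-58) = n · 0.7274/0.2726.
n = 5.3368 × 0.2726/0.7274 = 2.00 ≈ 2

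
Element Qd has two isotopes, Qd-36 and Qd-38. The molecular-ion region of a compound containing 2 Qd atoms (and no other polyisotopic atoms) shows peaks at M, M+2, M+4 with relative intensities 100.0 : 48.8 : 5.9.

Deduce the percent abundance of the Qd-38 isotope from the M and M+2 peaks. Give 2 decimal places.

Let p = fractional abundance of Qd-36. I(M+2)/I(M) = [C(2,1)·p^1·(1−p)] / p^2 = 2·(1−p)/p = 48.8/100.0 = 0.4880
(1−p)/p = 0.4880/2 = 0.2440  ⇒  p = 1/(1 + 0.2440) = 0.8039
Qd-36: 80.39%, Qd-38: 19.61%.

19.61%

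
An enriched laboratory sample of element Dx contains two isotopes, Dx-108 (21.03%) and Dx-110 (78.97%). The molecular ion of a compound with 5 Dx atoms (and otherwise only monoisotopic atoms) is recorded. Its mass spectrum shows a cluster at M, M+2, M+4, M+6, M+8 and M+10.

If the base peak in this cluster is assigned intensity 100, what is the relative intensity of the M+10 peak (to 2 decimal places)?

75.10

Binomial terms of (0.2103 + 0.7897)^5: M 0.0004, M+2 0.0077, M+4 0.0580, M+6 0.2178, M+8 0.4089, M+10 0.3071 → M+8 is the base peak.
P(M+8) = C(5,4) × 0.2103^1 × 0.7897^4 = 5 × 0.2103 × 0.3889095 = 0.408938 (base)
P(M+10) = C(5,5) × 0.2103^0 × 0.7897^5 = 1 × 1.0000 × 0.30712183 = 0.307122
Relative intensity = 0.307122 / 0.408938 × 100 = 75.10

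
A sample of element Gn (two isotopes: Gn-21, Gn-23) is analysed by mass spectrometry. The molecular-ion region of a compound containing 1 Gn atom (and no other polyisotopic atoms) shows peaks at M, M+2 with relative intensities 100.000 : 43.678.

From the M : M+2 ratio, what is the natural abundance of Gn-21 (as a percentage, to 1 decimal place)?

69.6%

Let p = fractional abundance of Gn-21. I(M+2)/I(M) = [C(1,1)·p^0·(1−p)] / p^1 = 1·(1−p)/p = 43.678/100.000 = 0.4368
(1−p)/p = 0.4368/1 = 0.4368  ⇒  p = 1/(1 + 0.4368) = 0.6960
Gn-21: 69.6%, Gn-23: 30.4%.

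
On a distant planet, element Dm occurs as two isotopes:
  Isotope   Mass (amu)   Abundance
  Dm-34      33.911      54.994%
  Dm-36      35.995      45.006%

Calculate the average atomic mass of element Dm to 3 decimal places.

Average mass = Σ (abundance × isotope mass) = 0.54994 × 33.911 + 0.45006 × 35.995
= 18.6490 + 16.1999 = 34.8489 amu

34.849 amu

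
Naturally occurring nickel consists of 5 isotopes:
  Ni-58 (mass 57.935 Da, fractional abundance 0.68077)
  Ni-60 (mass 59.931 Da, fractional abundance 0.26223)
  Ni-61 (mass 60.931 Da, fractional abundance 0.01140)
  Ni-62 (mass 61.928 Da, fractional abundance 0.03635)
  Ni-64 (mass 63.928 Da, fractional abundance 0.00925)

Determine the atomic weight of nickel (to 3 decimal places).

Ar = Σ fᵢ·mᵢ = 0.68077 × 57.935 + 0.26223 × 59.931 + 0.01140 × 60.931 + 0.03635 × 61.928 + 0.00925 × 63.928
= 39.4404 + 15.7157 + 0.6946 + 2.2511 + 0.5913 = 58.6931 Da

58.693 Da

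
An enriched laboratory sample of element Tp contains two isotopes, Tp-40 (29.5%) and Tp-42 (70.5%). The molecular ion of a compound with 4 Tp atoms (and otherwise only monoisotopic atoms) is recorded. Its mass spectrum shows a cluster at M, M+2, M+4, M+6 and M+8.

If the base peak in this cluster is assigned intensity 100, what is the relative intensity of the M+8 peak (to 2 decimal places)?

59.75

Term probabilities: M 0.0076, M+2 0.0724, M+4 0.2595, M+6 0.4135, M+8 0.2470. Base peak = M+6.
P(M+6) = C(4,3) × 0.295^1 × 0.705^3 = 4 × 0.2950 × 0.35040263 = 0.413475 (base)
P(M+8) = C(4,4) × 0.295^0 × 0.705^4 = 1 × 1.0000 × 0.24703385 = 0.247034
Relative intensity = 0.247034 / 0.413475 × 100 = 59.75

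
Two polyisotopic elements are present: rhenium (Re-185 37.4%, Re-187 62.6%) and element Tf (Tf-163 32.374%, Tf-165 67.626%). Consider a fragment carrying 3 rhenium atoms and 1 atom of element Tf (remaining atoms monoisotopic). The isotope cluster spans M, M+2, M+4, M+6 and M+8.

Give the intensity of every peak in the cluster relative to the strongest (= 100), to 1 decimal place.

4.5 : 32.0 : 84.9 : 100.0 : 44.0

Rhenium pattern (n=3): 0.05231362 : 0.26268713 : 0.43968487 : 0.24531438
Element Tf pattern (n=1): 0.32374 : 0.67626
Convolve the two distributions (both contribute in 2-u steps):
  M: 0.05231362×0.32374 = 0.016936
  M+2: 0.05231362×0.67626 + 0.26268713×0.32374 = 0.120420
  M+4: 0.26268713×0.67626 + 0.43968487×0.32374 = 0.319988
  M+6: 0.43968487×0.67626 + 0.24531438×0.32374 = 0.376759
  M+8: 0.24531438×0.67626 = 0.165896
Scale to base peak (0.376759) = 100: 4.5 : 32.0 : 84.9 : 100.0 : 44.0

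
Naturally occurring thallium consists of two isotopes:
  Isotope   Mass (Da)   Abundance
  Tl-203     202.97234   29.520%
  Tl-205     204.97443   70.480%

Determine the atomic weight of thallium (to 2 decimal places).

The abundance-weighted mean is 0.29520 × 202.97234 + 0.70480 × 204.97443
= 59.917435 + 144.465978 = 204.383413 Da

204.38 Da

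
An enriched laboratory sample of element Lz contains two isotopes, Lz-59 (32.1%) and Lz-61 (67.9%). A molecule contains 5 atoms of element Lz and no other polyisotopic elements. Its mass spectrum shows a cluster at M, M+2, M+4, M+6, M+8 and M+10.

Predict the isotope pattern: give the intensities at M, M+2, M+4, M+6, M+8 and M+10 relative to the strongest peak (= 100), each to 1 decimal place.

The 5 Lz atoms are independent, so intensities follow the terms of (0.321 + 0.679)^5.
P(M) = 0.321^5 = 0.003408
P(M+2) = 5 × 0.321^4 × 0.679^1 = 0.036046
P(M+4) = 10 × 0.321^3 × 0.679^2 = 0.152495
P(M+6) = 10 × 0.321^2 × 0.679^3 = 0.322567
P(M+8) = 5 × 0.321^1 × 0.679^4 = 0.341157
P(M+10) = 0.679^5 = 0.144327
The M+8 peak is largest (0.341157); scaling to 100 gives 1.0 : 10.6 : 44.7 : 94.6 : 100.0 : 42.3.

1.0 : 10.6 : 44.7 : 94.6 : 100.0 : 42.3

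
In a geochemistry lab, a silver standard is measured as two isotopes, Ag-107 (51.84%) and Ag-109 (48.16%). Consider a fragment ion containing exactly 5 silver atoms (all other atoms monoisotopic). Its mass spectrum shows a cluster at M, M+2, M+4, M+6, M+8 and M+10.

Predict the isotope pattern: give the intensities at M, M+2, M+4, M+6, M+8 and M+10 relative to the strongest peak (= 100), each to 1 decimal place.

11.6 : 53.8 : 100.0 : 92.9 : 43.2 : 8.0

The 5 Ag atoms are independent, so intensities follow the terms of (0.5184 + 0.4816)^5.
P(M) = 0.5184^5 = 0.037439
P(M+2) = 5 × 0.5184^4 × 0.4816^1 = 0.173907
P(M+4) = 10 × 0.5184^3 × 0.4816^2 = 0.323123
P(M+6) = 10 × 0.5184^2 × 0.4816^3 = 0.300185
P(M+8) = 5 × 0.5184^1 × 0.4816^4 = 0.139438
P(M+10) = 0.4816^5 = 0.025908
The M+4 peak is largest (0.323123); scaling to 100 gives 11.6 : 53.8 : 100.0 : 92.9 : 43.2 : 8.0.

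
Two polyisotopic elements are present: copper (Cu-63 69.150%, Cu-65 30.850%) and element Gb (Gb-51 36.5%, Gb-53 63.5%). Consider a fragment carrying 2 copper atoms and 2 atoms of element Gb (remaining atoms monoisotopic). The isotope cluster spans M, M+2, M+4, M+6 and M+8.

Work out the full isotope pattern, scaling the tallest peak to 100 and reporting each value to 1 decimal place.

15.8 : 69.1 : 100.0 : 53.6 : 9.5

Copper pattern (n=2): 0.47817225 : 0.4266555 : 0.09517225
Element Gb pattern (n=2): 0.133225 : 0.46355 : 0.403225
Convolve the two distributions (both contribute in 2-u steps):
  M: 0.47817225×0.133225 = 0.063704
  M+2: 0.47817225×0.46355 + 0.4266555×0.133225 = 0.278498
  M+4: 0.47817225×0.403225 + 0.4266555×0.46355 + 0.09517225×0.133225 = 0.403266
  M+6: 0.4266555×0.403225 + 0.09517225×0.46355 = 0.216155
  M+8: 0.09517225×0.403225 = 0.038376
Scale to base peak (0.403266) = 100: 15.8 : 69.1 : 100.0 : 53.6 : 9.5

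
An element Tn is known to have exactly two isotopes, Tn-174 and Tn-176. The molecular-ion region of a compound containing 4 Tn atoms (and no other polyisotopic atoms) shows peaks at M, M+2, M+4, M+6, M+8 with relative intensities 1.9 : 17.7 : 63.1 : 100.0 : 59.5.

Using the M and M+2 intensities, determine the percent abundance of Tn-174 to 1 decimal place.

30.0%

Write p for the Tn-174 fraction. I(M+2)/I(M) = [C(4,1)·p^3·(1−p)] / p^4 = 4·(1−p)/p = 17.7/1.9 = 9.3158
(1−p)/p = 9.3158/4 = 2.3289  ⇒  p = 1/(1 + 2.3289) = 0.3004
Tn-174: 30.0%, Tn-176: 70.0%.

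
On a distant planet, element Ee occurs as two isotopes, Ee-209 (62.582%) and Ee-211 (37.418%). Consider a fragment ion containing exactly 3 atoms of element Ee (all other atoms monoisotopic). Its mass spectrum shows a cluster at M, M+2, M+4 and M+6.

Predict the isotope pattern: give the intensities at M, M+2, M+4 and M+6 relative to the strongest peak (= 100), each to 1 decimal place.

55.8 : 100.0 : 59.8 : 11.9

The 3 Ee atoms are independent, so intensities follow the terms of (0.62582 + 0.37418)^3.
P(M) = 0.62582^3 = 0.245103
P(M+2) = 3 × 0.62582^2 × 0.37418^1 = 0.439644
P(M+4) = 3 × 0.62582^1 × 0.37418^2 = 0.262864
P(M+6) = 0.37418^3 = 0.052389
The M+2 peak is largest (0.439644); scaling to 100 gives 55.8 : 100.0 : 59.8 : 11.9.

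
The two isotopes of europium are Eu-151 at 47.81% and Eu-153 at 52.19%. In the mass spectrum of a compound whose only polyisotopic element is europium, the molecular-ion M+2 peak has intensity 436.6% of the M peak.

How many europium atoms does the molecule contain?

4

For n independent Eu atoms, I(M+2)/I(M) = n · (abundance Eu-153) / (abundance Eu-151) = n · 0.5219/0.4781.
n = 4.366 × 0.4781/0.5219 = 4.00 ≈ 4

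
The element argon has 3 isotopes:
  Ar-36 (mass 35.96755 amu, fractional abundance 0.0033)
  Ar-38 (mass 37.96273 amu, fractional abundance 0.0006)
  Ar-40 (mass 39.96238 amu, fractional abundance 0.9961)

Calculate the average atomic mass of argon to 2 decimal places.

39.95 amu

The abundance-weighted mean is 0.0033 × 35.96755 + 0.0006 × 37.96273 + 0.9961 × 39.96238
= 0.118693 + 0.022778 + 39.806527 = 39.947998 amu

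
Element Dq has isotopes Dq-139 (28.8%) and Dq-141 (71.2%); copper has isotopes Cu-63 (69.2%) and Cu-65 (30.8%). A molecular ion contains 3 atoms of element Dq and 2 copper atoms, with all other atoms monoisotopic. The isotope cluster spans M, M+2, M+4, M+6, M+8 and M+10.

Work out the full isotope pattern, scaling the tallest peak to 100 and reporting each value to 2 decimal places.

3.04 : 25.25 : 76.40 : 100.00 : 51.92 : 9.10

Element Dq pattern (n=3): 0.02388787 : 0.17716838 : 0.43799962 : 0.36094413
Copper pattern (n=2): 0.478864 : 0.426272 : 0.094864
Convolve the two distributions (both contribute in 2-u steps):
  M: 0.02388787×0.478864 = 0.011439
  M+2: 0.02388787×0.426272 + 0.17716838×0.478864 = 0.095022
  M+4: 0.02388787×0.094864 + 0.17716838×0.426272 + 0.43799962×0.478864 = 0.287530
  M+6: 0.17716838×0.094864 + 0.43799962×0.426272 + 0.36094413×0.478864 = 0.376357
  M+8: 0.43799962×0.094864 + 0.36094413×0.426272 = 0.195411
  M+10: 0.36094413×0.094864 = 0.034241
Scale to base peak (0.376357) = 100: 3.04 : 25.25 : 76.40 : 100.00 : 51.92 : 9.10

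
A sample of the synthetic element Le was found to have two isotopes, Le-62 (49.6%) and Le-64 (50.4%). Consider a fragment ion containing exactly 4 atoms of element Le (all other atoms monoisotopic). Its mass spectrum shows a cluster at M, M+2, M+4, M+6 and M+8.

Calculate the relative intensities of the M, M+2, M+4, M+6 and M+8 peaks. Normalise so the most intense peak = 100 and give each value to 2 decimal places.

The 4 Le atoms are independent, so intensities follow the terms of (0.496 + 0.504)^4.
P(M) = 0.496^4 = 0.060524
P(M+2) = 4 × 0.496^3 × 0.504^1 = 0.246000
P(M+4) = 6 × 0.496^2 × 0.504^2 = 0.374952
P(M+6) = 4 × 0.496^1 × 0.504^3 = 0.254000
P(M+8) = 0.504^4 = 0.064524
The M+4 peak is largest (0.374952); scaling to 100 gives 16.14 : 65.61 : 100.00 : 67.74 : 17.21.

16.14 : 65.61 : 100.00 : 67.74 : 17.21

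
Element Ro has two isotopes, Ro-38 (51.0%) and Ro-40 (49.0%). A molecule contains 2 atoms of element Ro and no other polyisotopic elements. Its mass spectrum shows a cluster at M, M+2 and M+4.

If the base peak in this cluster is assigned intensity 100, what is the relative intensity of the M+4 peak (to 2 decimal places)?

Binomial terms of (0.510 + 0.490)^2: M 0.2601, M+2 0.4998, M+4 0.2401 → M+2 is the base peak.
P(M+2) = C(2,1) × 0.510^1 × 0.490^1 = 2 × 0.5100 × 0.4900 = 0.499800 (base)
P(M+4) = C(2,2) × 0.510^0 × 0.490^2 = 1 × 1.0000 × 0.2401 = 0.240100
Relative intensity = 0.240100 / 0.499800 × 100 = 48.04

48.04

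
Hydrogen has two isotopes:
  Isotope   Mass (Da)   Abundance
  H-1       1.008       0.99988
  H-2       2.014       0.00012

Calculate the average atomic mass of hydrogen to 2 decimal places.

The abundance-weighted mean is 0.99988 × 1.008 + 0.00012 × 2.014
= 1.0079 + 0.0002 = 1.0081 Da

1.01 Da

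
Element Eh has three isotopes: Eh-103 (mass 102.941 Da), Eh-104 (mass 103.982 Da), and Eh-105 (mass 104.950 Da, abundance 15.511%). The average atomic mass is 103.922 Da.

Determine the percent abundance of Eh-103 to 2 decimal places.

The remaining 84.489% is split between Eh-103 (fraction x) and Eh-104 (fraction 0.84489 − x).
Substituting: 102.941x + 103.982(0.84489 − x) = 87.6432055
(102.941 − 103.982)x = -0.21014648  ⇒  x = 0.20187, y = 0.64302
Eh-103: 20.19%, Eh-104: 64.30%.

20.19%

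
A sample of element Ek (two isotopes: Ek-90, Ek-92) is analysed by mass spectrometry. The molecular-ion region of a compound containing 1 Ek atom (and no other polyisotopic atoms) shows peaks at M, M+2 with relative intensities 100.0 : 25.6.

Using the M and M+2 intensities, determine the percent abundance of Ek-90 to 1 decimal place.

Write p for the Ek-90 fraction. I(M+2)/I(M) = [C(1,1)·p^0·(1−p)] / p^1 = 1·(1−p)/p = 25.6/100.0 = 0.2560
(1−p)/p = 0.2560/1 = 0.2560  ⇒  p = 1/(1 + 0.2560) = 0.7962
Ek-90: 79.6%, Ek-92: 20.4%.

79.6%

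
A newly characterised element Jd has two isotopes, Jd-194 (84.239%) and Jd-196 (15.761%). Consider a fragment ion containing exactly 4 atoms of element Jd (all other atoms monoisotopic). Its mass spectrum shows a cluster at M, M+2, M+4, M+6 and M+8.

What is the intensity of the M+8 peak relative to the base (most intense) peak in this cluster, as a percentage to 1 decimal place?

(0.84239 + 0.15761)^4 gives M 0.5036, M+2 0.3769, M+4 0.1058, M+6 0.0132, M+8 0.0006; the largest is M.
P(M) = C(4,0) × 0.84239^4 × 0.15761^0 = 1 × 0.50356184 × 1.0000 = 0.503562 (base)
P(M+8) = C(4,4) × 0.84239^0 × 0.15761^4 = 1 × 1.0000 × 0.00061707 = 0.000617
Relative intensity = 0.000617 / 0.503562 × 100 = 0.1

0.1%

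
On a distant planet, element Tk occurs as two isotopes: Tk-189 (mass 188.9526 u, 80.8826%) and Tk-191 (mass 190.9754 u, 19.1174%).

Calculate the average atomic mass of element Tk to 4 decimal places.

Average mass = Σ (abundance × isotope mass) = 0.808826 × 188.9526 + 0.191174 × 190.9754
= 152.82978 + 36.50953 = 189.33931 u

189.3393 u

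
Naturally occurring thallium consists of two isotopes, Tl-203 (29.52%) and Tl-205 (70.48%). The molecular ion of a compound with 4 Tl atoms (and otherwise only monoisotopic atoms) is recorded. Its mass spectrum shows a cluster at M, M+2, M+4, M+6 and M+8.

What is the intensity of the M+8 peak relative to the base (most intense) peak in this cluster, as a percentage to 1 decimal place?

59.7%

Binomial terms of (0.2952 + 0.7048)^4: M 0.0076, M+2 0.0725, M+4 0.2597, M+6 0.4134, M+8 0.2468 → M+6 is the base peak.
P(M+6) = C(4,3) × 0.2952^1 × 0.7048^3 = 4 × 0.2952 × 0.35010449 = 0.413403 (base)
P(M+8) = C(4,4) × 0.2952^0 × 0.7048^4 = 1 × 1.0000 × 0.24675365 = 0.246754
Relative intensity = 0.246754 / 0.413403 × 100 = 59.7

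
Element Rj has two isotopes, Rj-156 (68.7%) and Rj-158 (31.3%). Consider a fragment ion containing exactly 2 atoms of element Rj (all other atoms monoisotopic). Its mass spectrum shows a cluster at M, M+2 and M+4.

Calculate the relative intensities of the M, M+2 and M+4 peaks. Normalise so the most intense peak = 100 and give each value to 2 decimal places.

100.00 : 91.12 : 20.76

Expanding (0.687 + 0.313)^2:
P(M) = 0.687^2 = 0.471969
P(M+2) = 2 × 0.687^1 × 0.313^1 = 0.430062
P(M+4) = 0.313^2 = 0.097969
The M peak is largest (0.471969); scaling to 100 gives 100.00 : 91.12 : 20.76.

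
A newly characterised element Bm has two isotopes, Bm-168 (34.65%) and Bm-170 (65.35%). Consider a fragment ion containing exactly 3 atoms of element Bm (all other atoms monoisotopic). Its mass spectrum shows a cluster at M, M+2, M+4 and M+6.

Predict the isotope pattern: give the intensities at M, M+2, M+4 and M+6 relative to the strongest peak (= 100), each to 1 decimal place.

Expanding (0.3465 + 0.6535)^3:
P(M) = 0.3465^3 = 0.041602
P(M+2) = 3 × 0.3465^2 × 0.6535^1 = 0.235382
P(M+4) = 3 × 0.3465^1 × 0.6535^2 = 0.443931
P(M+6) = 0.6535^3 = 0.279085
The M+4 peak is largest (0.443931); scaling to 100 gives 9.4 : 53.0 : 100.0 : 62.9.

9.4 : 53.0 : 100.0 : 62.9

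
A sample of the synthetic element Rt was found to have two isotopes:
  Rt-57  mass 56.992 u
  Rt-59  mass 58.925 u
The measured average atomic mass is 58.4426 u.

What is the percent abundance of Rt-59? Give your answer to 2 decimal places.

Writing the weighted mean with unknown fraction x of Rt-57:
56.992·x + 58.925·(1 − x) = 58.4426
(56.992 − 58.925)·x = 58.4426 − 58.925
x = -0.4824 / -1.933 = 0.24956 → 24.96% Rt-57, 75.04% Rt-59.

75.04%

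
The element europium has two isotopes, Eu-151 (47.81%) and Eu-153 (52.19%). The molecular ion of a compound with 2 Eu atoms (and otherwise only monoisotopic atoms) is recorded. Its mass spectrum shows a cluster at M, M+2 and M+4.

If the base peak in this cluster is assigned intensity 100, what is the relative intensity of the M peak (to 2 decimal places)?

(0.4781 + 0.5219)^2 gives M 0.2286, M+2 0.4990, M+4 0.2724; the largest is M+2.
P(M+2) = C(2,1) × 0.4781^1 × 0.5219^1 = 2 × 0.4781 × 0.5219 = 0.499041 (base)
P(M) = C(2,0) × 0.4781^2 × 0.5219^0 = 1 × 0.22857961 × 1.0000 = 0.228580
Relative intensity = 0.228580 / 0.499041 × 100 = 45.80

45.80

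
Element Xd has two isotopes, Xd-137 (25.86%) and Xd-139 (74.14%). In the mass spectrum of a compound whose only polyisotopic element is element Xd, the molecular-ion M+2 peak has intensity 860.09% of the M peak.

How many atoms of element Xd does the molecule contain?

3

For n independent Xd atoms, I(M+2)/I(M) = n · (abundance Xd-139) / (abundance Xd-137) = n · 0.7414/0.2586.
n = 8.6009 × 0.2586/0.7414 = 3.00 ≈ 3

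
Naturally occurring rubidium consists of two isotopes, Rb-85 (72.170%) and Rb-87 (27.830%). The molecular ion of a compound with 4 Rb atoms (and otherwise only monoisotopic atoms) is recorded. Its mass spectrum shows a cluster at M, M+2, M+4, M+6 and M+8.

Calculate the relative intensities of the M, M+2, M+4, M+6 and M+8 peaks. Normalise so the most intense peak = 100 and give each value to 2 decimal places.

The 4 Rb atoms are independent, so intensities follow the terms of (0.72170 + 0.27830)^4.
P(M) = 0.72170^4 = 0.271286
P(M+2) = 4 × 0.72170^3 × 0.27830^1 = 0.418450
P(M+4) = 6 × 0.72170^2 × 0.27830^2 = 0.242042
P(M+6) = 4 × 0.72170^1 × 0.27830^3 = 0.062224
P(M+8) = 0.27830^4 = 0.005999
The M+2 peak is largest (0.418450); scaling to 100 gives 64.83 : 100.00 : 57.84 : 14.87 : 1.43.

64.83 : 100.00 : 57.84 : 14.87 : 1.43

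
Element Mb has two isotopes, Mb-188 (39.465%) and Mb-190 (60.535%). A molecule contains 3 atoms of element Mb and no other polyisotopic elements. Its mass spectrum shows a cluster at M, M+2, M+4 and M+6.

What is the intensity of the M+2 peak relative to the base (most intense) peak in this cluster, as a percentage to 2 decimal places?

65.19%

Binomial terms of (0.39465 + 0.60535)^3: M 0.0615, M+2 0.2828, M+4 0.4339, M+6 0.2218 → M+4 is the base peak.
P(M+4) = C(3,2) × 0.39465^1 × 0.60535^2 = 3 × 0.39465 × 0.36644862 = 0.433857 (base)
P(M+2) = C(3,1) × 0.39465^2 × 0.60535^1 = 3 × 0.15574862 × 0.60535 = 0.282847
Relative intensity = 0.282847 / 0.433857 × 100 = 65.19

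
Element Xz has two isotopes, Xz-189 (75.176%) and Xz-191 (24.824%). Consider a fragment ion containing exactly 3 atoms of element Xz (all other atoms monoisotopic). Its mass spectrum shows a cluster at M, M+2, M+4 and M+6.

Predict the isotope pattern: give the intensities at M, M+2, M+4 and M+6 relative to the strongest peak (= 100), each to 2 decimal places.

100.00 : 99.06 : 32.71 : 3.60

Each Xz atom is independently Xz-189 (p = 0.75176) or Xz-191 (q = 0.24824); the cluster is the binomial expansion (p + q)^3.
P(M) = 0.75176^3 = 0.424852
P(M+2) = 3 × 0.75176^2 × 0.24824^1 = 0.420873
P(M+4) = 3 × 0.75176^1 × 0.24824^2 = 0.138977
P(M+6) = 0.24824^3 = 0.015297
The M peak is largest (0.424852); scaling to 100 gives 100.00 : 99.06 : 32.71 : 3.60.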